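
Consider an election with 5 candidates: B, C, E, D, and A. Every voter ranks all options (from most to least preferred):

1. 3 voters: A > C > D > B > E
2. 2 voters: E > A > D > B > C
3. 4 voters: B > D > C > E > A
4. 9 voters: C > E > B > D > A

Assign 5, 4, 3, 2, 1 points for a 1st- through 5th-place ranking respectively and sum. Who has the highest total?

B: 3·2 + 2·2 + 4·5 + 9·3 = 57
C: 3·4 + 2·1 + 4·3 + 9·5 = 71
E: 3·1 + 2·5 + 4·2 + 9·4 = 57
D: 3·3 + 2·3 + 4·4 + 9·2 = 49
A: 3·5 + 2·4 + 4·1 + 9·1 = 36
C has the highest Borda score (71).

C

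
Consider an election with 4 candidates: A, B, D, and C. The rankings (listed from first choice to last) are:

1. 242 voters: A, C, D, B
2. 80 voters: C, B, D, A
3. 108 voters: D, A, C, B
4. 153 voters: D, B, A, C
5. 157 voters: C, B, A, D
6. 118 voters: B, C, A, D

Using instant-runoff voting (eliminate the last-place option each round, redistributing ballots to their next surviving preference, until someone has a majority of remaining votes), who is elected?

C

Round 1: A 242, B 118, D 261, C 237. Eliminate B.
Round 2: A 242, D 261, C 355. Eliminate A.
Round 3: D 261, C 597. C has a majority.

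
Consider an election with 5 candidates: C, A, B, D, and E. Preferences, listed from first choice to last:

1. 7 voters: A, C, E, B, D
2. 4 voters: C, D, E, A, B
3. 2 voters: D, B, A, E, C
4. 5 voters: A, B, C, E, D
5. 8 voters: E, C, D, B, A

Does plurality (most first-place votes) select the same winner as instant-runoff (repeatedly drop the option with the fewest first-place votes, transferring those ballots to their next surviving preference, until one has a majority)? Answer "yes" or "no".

yes

Plurality — first-place votes: C 4, A 12, B 0, D 2, E 8. Winner: A.
Instant-runoff — R1 C 4, A 12, B 0, D 2, E 8 (B out); R2 C 4, A 12, D 2, E 8 (D out); R3 C 4, A 14, E 8 (A winner). Winner: A.
The two methods agree.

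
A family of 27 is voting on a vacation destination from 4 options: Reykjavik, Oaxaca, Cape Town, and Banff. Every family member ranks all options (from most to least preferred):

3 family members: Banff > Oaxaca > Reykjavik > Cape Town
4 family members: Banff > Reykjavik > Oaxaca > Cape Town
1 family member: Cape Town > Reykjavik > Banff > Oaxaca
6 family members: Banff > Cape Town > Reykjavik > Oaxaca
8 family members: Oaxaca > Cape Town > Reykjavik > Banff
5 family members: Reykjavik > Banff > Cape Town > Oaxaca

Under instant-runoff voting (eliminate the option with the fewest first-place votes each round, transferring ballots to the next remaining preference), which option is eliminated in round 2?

Reykjavik

Round 1: Reykjavik 5, Oaxaca 8, Cape Town 1, Banff 13. Eliminate Cape Town.
Round 2: Reykjavik 6, Oaxaca 8, Banff 13. Eliminate Reykjavik.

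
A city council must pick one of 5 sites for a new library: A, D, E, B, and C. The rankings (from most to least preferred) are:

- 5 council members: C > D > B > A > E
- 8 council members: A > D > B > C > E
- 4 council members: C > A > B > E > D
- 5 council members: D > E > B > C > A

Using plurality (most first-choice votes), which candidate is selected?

First-place votes: A 8, D 5, E 0, B 0, C 9.
C has the most first-place votes.

C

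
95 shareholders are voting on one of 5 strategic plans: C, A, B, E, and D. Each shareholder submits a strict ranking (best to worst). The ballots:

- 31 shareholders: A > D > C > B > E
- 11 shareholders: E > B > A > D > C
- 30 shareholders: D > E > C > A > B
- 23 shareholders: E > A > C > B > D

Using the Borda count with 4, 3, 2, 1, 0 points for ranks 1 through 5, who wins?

C: 31·2 + 11·0 + 30·2 + 23·2 = 168
A: 31·4 + 11·2 + 30·1 + 23·3 = 245
B: 31·1 + 11·3 + 30·0 + 23·1 = 87
E: 31·0 + 11·4 + 30·3 + 23·4 = 226
D: 31·3 + 11·1 + 30·4 + 23·0 = 224
A has the highest Borda score (245).

A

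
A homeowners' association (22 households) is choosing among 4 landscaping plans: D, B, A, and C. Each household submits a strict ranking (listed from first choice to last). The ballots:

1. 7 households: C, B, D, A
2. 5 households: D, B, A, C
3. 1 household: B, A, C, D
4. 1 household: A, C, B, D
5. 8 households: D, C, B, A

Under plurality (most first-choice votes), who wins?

D

First-place votes: D 13, B 1, A 1, C 7.
D has the most first-place votes.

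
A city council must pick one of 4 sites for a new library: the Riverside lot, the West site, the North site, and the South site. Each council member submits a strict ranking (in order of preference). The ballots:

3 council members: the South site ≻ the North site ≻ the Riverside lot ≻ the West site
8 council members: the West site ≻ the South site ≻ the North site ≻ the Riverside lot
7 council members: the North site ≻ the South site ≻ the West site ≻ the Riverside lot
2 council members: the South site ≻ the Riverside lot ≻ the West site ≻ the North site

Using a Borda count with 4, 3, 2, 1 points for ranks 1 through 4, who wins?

the South site

the Riverside lot: 3·2 + 8·1 + 7·1 + 2·3 = 27
the West site: 3·1 + 8·4 + 7·2 + 2·2 = 53
the North site: 3·3 + 8·2 + 7·4 + 2·1 = 55
the South site: 3·4 + 8·3 + 7·3 + 2·4 = 65
the South site has the highest Borda score (65).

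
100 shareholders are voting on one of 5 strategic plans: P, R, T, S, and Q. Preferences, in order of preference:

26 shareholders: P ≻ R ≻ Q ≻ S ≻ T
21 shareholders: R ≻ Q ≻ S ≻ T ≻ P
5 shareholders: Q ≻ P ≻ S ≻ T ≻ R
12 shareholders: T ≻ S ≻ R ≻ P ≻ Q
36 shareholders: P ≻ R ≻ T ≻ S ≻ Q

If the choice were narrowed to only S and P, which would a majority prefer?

Voters preferring S to P: 33; preferring P to S: 67.
P wins the head-to-head.

P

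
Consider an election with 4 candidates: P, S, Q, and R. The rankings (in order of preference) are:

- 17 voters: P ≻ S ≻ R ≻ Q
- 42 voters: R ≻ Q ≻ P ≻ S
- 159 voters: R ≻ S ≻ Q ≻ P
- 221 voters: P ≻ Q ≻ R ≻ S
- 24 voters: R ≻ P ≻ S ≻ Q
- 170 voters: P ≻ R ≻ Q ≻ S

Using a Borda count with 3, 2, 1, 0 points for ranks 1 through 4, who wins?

P: 17·3 + 42·1 + 159·0 + 221·3 + 24·2 + 170·3 = 1314
S: 17·2 + 42·0 + 159·2 + 221·0 + 24·1 + 170·0 = 376
Q: 17·0 + 42·2 + 159·1 + 221·2 + 24·0 + 170·1 = 855
R: 17·1 + 42·3 + 159·3 + 221·1 + 24·3 + 170·2 = 1253
P has the highest Borda score (1314).

P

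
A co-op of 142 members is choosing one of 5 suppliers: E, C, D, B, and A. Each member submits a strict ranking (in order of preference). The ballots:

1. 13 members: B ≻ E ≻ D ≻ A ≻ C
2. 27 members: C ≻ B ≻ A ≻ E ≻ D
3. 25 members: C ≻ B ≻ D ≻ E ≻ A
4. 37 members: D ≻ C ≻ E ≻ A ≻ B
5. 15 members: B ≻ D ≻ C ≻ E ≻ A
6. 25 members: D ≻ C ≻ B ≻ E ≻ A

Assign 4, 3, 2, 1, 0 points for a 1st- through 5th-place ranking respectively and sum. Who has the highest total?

C

E: 13·3 + 27·1 + 25·1 + 37·2 + 15·1 + 25·1 = 205
C: 13·0 + 27·4 + 25·4 + 37·3 + 15·2 + 25·3 = 424
D: 13·2 + 27·0 + 25·2 + 37·4 + 15·3 + 25·4 = 369
B: 13·4 + 27·3 + 25·3 + 37·0 + 15·4 + 25·2 = 318
A: 13·1 + 27·2 + 25·0 + 37·1 + 15·0 + 25·0 = 104
C has the highest Borda score (424).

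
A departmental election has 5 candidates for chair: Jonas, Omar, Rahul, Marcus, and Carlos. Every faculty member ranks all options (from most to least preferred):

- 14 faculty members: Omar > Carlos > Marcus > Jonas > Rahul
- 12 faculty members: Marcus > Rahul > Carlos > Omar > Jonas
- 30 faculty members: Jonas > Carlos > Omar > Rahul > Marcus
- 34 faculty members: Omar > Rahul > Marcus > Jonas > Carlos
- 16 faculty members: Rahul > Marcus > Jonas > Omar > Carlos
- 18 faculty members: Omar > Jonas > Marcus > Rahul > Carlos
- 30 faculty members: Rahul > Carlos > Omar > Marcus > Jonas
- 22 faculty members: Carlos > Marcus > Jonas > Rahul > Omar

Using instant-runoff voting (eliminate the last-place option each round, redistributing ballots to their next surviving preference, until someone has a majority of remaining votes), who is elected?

Omar

Round 1: Jonas 30, Omar 66, Rahul 46, Marcus 12, Carlos 22. Eliminate Marcus.
Round 2: Jonas 30, Omar 66, Rahul 58, Carlos 22. Eliminate Carlos.
Round 3: Jonas 52, Omar 66, Rahul 58. Eliminate Jonas.
Round 4: Omar 96, Rahul 80. Omar has a majority.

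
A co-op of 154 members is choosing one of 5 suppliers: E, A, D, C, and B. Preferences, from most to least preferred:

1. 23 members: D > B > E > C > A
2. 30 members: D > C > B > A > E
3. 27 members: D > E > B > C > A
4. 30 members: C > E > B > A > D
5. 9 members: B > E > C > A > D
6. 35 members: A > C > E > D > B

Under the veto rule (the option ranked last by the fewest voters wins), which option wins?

Last-place votes: E 30, A 50, D 39, C 0, B 35.
C is ranked last by the fewest voters, so C wins.

C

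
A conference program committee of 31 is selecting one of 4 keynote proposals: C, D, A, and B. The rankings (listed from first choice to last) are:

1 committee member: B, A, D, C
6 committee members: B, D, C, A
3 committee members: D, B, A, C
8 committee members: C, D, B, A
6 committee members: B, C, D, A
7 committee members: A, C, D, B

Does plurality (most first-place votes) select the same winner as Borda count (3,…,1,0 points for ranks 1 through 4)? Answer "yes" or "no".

no

Plurality — first-place votes: C 8, D 3, A 7, B 13. Winner: B.
Borda — scores: C 56, D 51, A 26, B 53. Winner: C.
The two methods disagree.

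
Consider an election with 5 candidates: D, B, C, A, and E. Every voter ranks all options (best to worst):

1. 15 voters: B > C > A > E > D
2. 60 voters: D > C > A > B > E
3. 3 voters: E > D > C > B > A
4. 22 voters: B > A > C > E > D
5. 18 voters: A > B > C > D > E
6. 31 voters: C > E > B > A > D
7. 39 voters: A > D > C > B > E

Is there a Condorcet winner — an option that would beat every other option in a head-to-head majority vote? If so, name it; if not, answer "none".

Checking pairwise contests:
A beats D 125–63.
D beats B 102–86.
D beats C 102–86.
C beats A 109–79.
D beats E 117–71.
Every option loses at least one head-to-head, so there is no Condorcet winner.

none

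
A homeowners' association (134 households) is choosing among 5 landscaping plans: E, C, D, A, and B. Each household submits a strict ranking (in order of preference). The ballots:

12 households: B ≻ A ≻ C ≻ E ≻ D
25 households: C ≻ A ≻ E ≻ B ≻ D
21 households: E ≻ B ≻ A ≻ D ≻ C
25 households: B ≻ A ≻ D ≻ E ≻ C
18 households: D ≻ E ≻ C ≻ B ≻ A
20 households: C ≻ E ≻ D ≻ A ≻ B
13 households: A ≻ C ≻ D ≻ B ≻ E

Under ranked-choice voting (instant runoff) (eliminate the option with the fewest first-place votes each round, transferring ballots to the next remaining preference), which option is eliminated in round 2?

D

Round 1: E 21, C 45, D 18, A 13, B 37. Eliminate A.
Round 2: E 21, C 58, D 18, B 37. Eliminate D.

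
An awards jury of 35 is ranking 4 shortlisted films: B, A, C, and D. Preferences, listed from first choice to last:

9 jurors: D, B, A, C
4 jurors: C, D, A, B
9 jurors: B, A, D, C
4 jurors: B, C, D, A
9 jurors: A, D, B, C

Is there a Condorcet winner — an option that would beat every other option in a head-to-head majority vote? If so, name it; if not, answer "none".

Checking pairwise contests:
D beats B 22–13.
B beats A 22–13.
B beats C 31–4.
A beats D 18–17.
Every option loses at least one head-to-head, so there is no Condorcet winner.

none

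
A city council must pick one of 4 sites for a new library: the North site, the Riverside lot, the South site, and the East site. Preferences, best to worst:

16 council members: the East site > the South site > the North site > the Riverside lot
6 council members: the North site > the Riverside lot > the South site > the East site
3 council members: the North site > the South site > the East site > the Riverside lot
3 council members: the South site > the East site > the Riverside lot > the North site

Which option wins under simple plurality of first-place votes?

the East site

First-place votes: the North site 9, the Riverside lot 0, the South site 3, the East site 16.
the East site has the most first-place votes.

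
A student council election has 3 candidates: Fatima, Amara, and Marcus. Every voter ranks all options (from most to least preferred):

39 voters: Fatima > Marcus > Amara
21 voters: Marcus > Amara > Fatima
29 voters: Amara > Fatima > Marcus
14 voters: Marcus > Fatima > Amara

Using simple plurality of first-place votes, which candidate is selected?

Fatima

First-place votes: Fatima 39, Amara 29, Marcus 35.
Fatima has the most first-place votes.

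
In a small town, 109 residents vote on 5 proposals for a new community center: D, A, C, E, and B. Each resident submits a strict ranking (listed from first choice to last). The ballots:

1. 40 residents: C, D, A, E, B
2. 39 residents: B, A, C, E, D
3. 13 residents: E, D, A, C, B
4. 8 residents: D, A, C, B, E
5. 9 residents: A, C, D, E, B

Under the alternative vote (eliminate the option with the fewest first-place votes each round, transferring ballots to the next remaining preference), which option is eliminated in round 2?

Round 1: D 8, A 9, C 40, E 13, B 39. Eliminate D.
Round 2: A 17, C 40, E 13, B 39. Eliminate E.

E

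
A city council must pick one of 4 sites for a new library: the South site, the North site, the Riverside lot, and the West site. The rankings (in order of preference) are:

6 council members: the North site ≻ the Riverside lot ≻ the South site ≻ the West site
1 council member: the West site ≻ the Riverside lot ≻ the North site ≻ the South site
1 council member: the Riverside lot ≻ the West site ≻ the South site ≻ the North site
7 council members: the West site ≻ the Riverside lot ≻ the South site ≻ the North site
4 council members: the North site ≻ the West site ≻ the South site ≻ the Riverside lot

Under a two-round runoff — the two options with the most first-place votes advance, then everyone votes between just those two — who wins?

the North site

Round 1 first-place votes: the South site 0, the North site 10, the Riverside lot 1, the West site 8.
the North site and the West site advance.
Runoff: the North site is preferred to the West site by 10 voters; the West site by 9.
the North site wins the runoff.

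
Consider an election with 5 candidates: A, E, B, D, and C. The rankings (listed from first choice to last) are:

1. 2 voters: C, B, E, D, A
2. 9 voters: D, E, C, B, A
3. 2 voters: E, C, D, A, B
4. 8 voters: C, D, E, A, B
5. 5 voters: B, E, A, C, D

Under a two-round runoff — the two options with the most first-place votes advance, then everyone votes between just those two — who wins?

Round 1 first-place votes: A 0, E 2, B 5, D 9, C 10.
C and D advance.
Runoff: C is preferred to D by 17 voters; D by 9.
C wins the runoff.

C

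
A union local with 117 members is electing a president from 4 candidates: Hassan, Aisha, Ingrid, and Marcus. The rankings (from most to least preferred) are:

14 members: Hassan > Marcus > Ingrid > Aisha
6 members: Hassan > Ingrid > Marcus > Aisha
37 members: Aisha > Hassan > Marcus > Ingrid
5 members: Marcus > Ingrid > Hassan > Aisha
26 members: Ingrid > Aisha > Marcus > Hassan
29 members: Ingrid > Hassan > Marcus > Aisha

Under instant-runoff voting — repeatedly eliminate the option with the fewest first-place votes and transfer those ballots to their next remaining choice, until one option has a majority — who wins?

Round 1: Hassan 20, Aisha 37, Ingrid 55, Marcus 5. Eliminate Marcus.
Round 2: Hassan 20, Aisha 37, Ingrid 60. Ingrid has a majority.

Ingrid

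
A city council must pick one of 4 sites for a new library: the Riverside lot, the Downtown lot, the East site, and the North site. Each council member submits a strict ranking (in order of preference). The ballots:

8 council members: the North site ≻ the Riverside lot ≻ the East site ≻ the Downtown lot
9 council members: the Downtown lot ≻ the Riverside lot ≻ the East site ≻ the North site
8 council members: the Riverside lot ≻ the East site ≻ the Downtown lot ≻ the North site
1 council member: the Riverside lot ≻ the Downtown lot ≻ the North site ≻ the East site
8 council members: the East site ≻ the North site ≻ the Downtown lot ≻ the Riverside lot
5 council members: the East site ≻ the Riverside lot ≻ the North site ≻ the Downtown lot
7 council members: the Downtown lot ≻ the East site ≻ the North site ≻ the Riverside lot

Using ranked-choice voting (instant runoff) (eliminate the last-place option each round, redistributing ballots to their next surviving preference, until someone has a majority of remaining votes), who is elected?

Round 1: the Riverside lot 9, the Downtown lot 16, the East site 13, the North site 8. Eliminate the North site.
Round 2: the Riverside lot 17, the Downtown lot 16, the East site 13. Eliminate the East site.
Round 3: the Riverside lot 22, the Downtown lot 24. The Downtown lot has a majority.

the Downtown lot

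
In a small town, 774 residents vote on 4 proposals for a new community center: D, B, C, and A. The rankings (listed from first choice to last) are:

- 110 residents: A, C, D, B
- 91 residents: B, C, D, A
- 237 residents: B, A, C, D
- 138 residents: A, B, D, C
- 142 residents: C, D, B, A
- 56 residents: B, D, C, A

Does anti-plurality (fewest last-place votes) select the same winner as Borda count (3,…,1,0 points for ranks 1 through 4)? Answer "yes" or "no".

yes

Anti-plurality — last-place votes: D 237, B 110, C 138, A 289. Winner: B.
Borda — scores: D 735, B 1570, C 1121, A 1218. Winner: B.
The two methods agree.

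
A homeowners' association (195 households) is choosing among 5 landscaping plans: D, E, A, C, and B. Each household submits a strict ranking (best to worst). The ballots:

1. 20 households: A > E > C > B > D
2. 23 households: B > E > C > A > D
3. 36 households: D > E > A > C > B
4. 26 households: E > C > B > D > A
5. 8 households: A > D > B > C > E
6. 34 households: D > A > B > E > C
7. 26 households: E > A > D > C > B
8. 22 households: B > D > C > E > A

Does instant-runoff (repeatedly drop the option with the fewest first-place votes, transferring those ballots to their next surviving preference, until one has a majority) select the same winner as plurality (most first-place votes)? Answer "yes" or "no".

Instant-runoff — R1 D 70, E 52, A 28, C 0, B 45 (C out); R2 D 70, E 52, A 28, B 45 (A out); R3 D 78, E 72, B 45 (B out); R4 D 100, E 95 (D winner). Winner: D.
Plurality — first-place votes: D 70, E 52, A 28, C 0, B 45. Winner: D.
The two methods agree.

yes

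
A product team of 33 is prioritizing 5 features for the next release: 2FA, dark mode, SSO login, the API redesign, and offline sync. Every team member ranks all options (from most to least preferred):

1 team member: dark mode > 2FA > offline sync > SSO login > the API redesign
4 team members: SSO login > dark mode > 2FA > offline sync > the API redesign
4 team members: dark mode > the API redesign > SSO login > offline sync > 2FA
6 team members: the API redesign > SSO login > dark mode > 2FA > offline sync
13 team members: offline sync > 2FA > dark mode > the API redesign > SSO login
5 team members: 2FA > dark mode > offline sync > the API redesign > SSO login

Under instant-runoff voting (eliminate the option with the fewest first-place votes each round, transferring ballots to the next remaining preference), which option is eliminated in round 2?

2FA

Round 1: 2FA 5, dark mode 5, SSO login 4, the API redesign 6, offline sync 13. Eliminate SSO login.
Round 2: 2FA 5, dark mode 9, the API redesign 6, offline sync 13. Eliminate 2FA.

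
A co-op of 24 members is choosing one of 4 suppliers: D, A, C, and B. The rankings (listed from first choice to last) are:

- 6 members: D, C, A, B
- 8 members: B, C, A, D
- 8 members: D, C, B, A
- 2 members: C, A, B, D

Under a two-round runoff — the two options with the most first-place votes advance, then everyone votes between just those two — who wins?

D

Round 1 first-place votes: D 14, A 0, C 2, B 8.
D and B advance.
Runoff: D is preferred to B by 14 voters; B by 10.
D wins the runoff.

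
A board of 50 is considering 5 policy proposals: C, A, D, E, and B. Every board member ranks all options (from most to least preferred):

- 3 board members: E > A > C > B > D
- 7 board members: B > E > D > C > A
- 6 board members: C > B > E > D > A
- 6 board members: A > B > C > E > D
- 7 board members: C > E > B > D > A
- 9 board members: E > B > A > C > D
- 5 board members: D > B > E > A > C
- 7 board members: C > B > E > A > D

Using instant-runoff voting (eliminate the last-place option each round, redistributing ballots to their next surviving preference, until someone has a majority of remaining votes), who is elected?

B

Round 1: C 20, A 6, D 5, E 12, B 7. Eliminate D.
Round 2: C 20, A 6, E 12, B 12. Eliminate A.
Round 3: C 20, E 12, B 18. Eliminate E.
Round 4: C 23, B 27. B has a majority.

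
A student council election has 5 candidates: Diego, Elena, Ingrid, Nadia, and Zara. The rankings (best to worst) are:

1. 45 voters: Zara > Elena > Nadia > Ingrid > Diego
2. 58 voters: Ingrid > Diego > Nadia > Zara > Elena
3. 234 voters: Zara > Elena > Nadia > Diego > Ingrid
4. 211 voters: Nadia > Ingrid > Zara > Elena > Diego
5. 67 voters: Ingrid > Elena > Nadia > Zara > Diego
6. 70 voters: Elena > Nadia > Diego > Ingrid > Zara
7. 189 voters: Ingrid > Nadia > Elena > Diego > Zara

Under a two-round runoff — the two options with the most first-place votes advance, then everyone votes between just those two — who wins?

Round 1 first-place votes: Diego 0, Elena 70, Ingrid 314, Nadia 211, Zara 279.
Ingrid and Zara advance.
Runoff: Ingrid is preferred to Zara by 595 voters; Zara by 279.
Ingrid wins the runoff.

Ingrid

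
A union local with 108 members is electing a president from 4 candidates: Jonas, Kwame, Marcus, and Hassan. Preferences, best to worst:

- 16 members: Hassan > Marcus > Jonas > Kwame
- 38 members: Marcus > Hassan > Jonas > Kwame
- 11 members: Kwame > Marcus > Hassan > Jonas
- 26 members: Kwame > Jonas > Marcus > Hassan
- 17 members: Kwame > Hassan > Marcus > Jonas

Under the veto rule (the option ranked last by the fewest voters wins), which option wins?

Marcus

Last-place votes: Jonas 28, Kwame 54, Marcus 0, Hassan 26.
Marcus is ranked last by the fewest voters, so Marcus wins.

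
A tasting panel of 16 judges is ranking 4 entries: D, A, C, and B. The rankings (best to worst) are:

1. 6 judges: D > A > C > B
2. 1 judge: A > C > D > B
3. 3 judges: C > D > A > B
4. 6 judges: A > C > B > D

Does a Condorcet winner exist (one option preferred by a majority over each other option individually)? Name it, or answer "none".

none

Checking pairwise contests:
C beats D 10–6.
D beats A 9–7.
A beats C 13–3.
D beats B 10–6.
Every option loses at least one head-to-head, so there is no Condorcet winner.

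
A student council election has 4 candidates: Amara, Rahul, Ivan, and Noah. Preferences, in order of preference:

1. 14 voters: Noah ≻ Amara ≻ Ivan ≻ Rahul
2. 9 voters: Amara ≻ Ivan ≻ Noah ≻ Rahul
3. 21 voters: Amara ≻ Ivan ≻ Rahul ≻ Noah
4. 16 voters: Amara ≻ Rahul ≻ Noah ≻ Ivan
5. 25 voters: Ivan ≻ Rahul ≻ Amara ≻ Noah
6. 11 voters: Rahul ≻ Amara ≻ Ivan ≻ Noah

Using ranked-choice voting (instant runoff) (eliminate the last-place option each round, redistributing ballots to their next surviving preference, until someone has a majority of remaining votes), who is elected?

Round 1: Amara 46, Rahul 11, Ivan 25, Noah 14. Eliminate Rahul.
Round 2: Amara 57, Ivan 25, Noah 14. Amara has a majority.

Amara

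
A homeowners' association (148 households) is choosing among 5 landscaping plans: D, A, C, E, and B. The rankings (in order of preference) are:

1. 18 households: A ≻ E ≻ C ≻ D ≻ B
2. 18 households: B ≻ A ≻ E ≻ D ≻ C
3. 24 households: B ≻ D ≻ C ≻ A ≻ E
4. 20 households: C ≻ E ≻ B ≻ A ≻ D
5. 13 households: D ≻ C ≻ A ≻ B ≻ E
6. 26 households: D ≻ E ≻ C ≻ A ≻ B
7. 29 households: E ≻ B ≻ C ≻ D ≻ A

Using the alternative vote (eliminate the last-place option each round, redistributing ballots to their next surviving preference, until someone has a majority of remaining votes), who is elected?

Round 1: D 39, A 18, C 20, E 29, B 42. Eliminate A.
Round 2: D 39, C 20, E 47, B 42. Eliminate C.
Round 3: D 39, E 67, B 42. Eliminate D.
Round 4: E 93, B 55. E has a majority.

E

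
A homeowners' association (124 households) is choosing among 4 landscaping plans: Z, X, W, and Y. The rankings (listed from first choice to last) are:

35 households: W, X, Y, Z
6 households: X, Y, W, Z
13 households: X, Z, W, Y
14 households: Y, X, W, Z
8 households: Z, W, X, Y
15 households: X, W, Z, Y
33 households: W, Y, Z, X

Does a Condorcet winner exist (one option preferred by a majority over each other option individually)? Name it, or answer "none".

W

W vs Z: 103–21 for W.
W vs X: 76–48 for W.
W vs Y: 104–20 for W.
W beats every other option head-to-head.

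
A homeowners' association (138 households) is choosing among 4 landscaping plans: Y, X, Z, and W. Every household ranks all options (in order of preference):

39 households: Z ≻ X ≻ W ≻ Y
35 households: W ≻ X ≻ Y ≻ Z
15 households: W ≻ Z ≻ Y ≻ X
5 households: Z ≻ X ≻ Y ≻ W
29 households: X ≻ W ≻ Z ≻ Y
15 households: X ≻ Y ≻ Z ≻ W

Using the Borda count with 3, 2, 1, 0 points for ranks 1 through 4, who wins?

Y: 39·0 + 35·1 + 15·1 + 5·1 + 29·0 + 15·2 = 85
X: 39·2 + 35·2 + 15·0 + 5·2 + 29·3 + 15·3 = 290
Z: 39·3 + 35·0 + 15·2 + 5·3 + 29·1 + 15·1 = 206
W: 39·1 + 35·3 + 15·3 + 5·0 + 29·2 + 15·0 = 247
X has the highest Borda score (290).

X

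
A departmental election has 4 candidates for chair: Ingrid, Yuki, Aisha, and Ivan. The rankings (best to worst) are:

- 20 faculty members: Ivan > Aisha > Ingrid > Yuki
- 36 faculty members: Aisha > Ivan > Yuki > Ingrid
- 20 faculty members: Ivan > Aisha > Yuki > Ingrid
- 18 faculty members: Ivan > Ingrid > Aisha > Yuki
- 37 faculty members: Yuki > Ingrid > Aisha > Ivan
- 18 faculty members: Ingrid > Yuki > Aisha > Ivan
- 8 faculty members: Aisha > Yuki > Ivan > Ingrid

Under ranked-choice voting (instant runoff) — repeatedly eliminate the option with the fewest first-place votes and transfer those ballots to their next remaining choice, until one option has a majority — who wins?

Round 1: Ingrid 18, Yuki 37, Aisha 44, Ivan 58. Eliminate Ingrid.
Round 2: Yuki 55, Aisha 44, Ivan 58. Eliminate Aisha.
Round 3: Yuki 63, Ivan 94. Ivan has a majority.

Ivan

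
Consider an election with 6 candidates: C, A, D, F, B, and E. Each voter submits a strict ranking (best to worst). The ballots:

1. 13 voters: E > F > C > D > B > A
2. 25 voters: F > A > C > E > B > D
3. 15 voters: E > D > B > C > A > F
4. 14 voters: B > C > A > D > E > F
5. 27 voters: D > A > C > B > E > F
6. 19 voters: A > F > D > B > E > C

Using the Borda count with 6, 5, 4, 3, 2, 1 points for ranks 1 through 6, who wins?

C: 13·4 + 25·4 + 15·3 + 14·5 + 27·4 + 19·1 = 394
A: 13·1 + 25·5 + 15·2 + 14·4 + 27·5 + 19·6 = 473
D: 13·3 + 25·1 + 15·5 + 14·3 + 27·6 + 19·4 = 419
F: 13·5 + 25·6 + 15·1 + 14·1 + 27·1 + 19·5 = 366
B: 13·2 + 25·2 + 15·4 + 14·6 + 27·3 + 19·3 = 358
E: 13·6 + 25·3 + 15·6 + 14·2 + 27·2 + 19·2 = 363
A has the highest Borda score (473).

A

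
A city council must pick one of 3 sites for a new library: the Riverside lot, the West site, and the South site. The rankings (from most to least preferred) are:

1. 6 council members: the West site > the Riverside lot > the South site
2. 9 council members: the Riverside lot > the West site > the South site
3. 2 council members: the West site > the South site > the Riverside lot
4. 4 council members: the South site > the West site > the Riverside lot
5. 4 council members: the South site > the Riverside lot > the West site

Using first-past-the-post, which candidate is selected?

the Riverside lot

First-place votes: the Riverside lot 9, the West site 8, the South site 8.
the Riverside lot has the most first-place votes.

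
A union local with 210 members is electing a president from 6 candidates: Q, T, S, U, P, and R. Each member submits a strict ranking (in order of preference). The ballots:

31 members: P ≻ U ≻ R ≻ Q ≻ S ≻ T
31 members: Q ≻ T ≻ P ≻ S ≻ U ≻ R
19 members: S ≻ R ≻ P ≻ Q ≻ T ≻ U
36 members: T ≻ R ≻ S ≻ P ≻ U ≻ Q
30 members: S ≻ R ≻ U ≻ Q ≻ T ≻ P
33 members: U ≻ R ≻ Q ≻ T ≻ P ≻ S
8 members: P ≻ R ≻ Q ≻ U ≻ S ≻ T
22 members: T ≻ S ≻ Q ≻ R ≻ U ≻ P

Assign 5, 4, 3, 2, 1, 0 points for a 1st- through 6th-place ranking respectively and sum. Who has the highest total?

R

Q: 31·2 + 31·5 + 19·2 + 36·0 + 30·2 + 33·3 + 8·3 + 22·3 = 504
T: 31·0 + 31·4 + 19·1 + 36·5 + 30·1 + 33·2 + 8·0 + 22·5 = 529
S: 31·1 + 31·2 + 19·5 + 36·3 + 30·5 + 33·0 + 8·1 + 22·4 = 542
U: 31·4 + 31·1 + 19·0 + 36·1 + 30·3 + 33·5 + 8·2 + 22·1 = 484
P: 31·5 + 31·3 + 19·3 + 36·2 + 30·0 + 33·1 + 8·5 + 22·0 = 450
R: 31·3 + 31·0 + 19·4 + 36·4 + 30·4 + 33·4 + 8·4 + 22·2 = 641
R has the highest Borda score (641).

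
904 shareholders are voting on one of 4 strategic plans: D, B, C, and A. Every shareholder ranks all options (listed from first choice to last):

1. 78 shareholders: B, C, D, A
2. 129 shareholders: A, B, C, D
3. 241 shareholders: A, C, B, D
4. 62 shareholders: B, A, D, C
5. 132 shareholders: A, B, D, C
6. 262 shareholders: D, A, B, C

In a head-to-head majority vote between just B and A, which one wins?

Voters preferring B to A: 140; preferring A to B: 764.
A wins the head-to-head.

A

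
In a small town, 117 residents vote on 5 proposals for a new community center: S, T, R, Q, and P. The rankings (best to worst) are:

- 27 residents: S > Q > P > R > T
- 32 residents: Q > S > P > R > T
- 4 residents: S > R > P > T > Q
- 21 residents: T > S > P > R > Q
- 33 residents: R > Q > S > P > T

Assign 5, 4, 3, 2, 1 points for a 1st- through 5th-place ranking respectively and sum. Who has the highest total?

S: 27·5 + 32·4 + 4·5 + 21·4 + 33·3 = 466
T: 27·1 + 32·1 + 4·2 + 21·5 + 33·1 = 205
R: 27·2 + 32·2 + 4·4 + 21·2 + 33·5 = 341
Q: 27·4 + 32·5 + 4·1 + 21·1 + 33·4 = 425
P: 27·3 + 32·3 + 4·3 + 21·3 + 33·2 = 318
S has the highest Borda score (466).

S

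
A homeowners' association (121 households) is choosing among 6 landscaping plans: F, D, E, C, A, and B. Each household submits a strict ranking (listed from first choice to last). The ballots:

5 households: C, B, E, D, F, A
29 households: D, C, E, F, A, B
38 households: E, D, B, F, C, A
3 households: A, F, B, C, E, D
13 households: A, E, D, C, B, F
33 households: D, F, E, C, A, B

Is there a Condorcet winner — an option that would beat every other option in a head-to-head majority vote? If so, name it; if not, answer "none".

D

D vs F: 118–3 for D.
D vs E: 62–59 for D.
D vs C: 113–8 for D.
D vs A: 105–16 for D.
D vs B: 113–8 for D.
D beats every other option head-to-head.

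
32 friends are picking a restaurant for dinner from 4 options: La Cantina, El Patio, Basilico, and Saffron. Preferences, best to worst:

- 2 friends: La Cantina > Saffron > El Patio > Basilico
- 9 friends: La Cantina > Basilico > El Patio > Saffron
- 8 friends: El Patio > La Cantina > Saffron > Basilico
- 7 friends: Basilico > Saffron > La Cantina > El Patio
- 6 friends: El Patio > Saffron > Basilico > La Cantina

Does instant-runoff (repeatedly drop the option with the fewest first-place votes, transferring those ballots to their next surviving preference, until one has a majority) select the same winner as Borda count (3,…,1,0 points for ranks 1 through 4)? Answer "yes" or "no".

yes

Instant-runoff — R1 La Cantina 11, El Patio 14, Basilico 7, Saffron 0 (Saffron out); R2 La Cantina 11, El Patio 14, Basilico 7 (Basilico out); R3 La Cantina 18, El Patio 14 (La Cantina winner). Winner: La Cantina.
Borda — scores: La Cantina 56, El Patio 53, Basilico 45, Saffron 38. Winner: La Cantina.
The two methods agree.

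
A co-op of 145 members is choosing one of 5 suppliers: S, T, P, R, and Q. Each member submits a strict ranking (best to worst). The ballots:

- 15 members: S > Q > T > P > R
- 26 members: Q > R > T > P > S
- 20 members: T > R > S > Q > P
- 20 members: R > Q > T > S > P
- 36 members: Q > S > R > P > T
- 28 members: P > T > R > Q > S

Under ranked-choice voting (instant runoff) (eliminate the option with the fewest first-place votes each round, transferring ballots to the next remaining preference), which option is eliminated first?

S

Round 1: S 15, T 20, P 28, R 20, Q 62. Eliminate S.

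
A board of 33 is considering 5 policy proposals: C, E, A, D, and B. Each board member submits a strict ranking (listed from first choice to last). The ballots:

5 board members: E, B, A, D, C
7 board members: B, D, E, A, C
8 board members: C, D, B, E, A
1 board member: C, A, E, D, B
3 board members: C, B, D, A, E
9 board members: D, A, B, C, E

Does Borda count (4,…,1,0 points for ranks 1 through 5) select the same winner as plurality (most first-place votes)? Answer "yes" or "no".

no

Borda — scores: C 57, E 44, A 50, D 93, B 86. Winner: D.
Plurality — first-place votes: C 12, E 5, A 0, D 9, B 7. Winner: C.
The two methods disagree.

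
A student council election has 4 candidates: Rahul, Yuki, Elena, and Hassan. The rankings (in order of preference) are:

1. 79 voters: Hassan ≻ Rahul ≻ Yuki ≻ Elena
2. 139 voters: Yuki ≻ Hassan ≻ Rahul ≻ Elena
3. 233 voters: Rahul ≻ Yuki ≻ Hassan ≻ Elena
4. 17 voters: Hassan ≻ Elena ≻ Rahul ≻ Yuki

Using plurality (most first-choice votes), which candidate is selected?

Rahul

First-place votes: Rahul 233, Yuki 139, Elena 0, Hassan 96.
Rahul has the most first-place votes.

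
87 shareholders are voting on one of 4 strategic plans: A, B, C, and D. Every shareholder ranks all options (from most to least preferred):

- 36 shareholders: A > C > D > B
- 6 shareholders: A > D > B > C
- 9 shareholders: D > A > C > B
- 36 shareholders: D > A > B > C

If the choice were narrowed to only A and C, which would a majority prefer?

A

Voters preferring A to C: 87; preferring C to A: 0.
A wins the head-to-head.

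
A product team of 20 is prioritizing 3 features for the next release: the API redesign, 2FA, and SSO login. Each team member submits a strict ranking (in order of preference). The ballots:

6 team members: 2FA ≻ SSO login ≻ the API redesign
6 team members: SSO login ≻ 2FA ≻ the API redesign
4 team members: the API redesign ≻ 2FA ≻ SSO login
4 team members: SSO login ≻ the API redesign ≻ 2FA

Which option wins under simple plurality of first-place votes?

First-place votes: the API redesign 4, 2FA 6, SSO login 10.
SSO login has the most first-place votes.

SSO login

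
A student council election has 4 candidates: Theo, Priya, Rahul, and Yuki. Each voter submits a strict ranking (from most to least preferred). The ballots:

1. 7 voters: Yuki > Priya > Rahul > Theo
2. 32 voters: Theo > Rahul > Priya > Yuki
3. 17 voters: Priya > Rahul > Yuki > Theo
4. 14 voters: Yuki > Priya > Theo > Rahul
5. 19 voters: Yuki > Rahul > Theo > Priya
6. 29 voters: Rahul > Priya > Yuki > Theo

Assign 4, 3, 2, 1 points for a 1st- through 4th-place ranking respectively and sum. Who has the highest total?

Theo: 7·1 + 32·4 + 17·1 + 14·2 + 19·2 + 29·1 = 247
Priya: 7·3 + 32·2 + 17·4 + 14·3 + 19·1 + 29·3 = 301
Rahul: 7·2 + 32·3 + 17·3 + 14·1 + 19·3 + 29·4 = 348
Yuki: 7·4 + 32·1 + 17·2 + 14·4 + 19·4 + 29·2 = 284
Rahul has the highest Borda score (348).

Rahul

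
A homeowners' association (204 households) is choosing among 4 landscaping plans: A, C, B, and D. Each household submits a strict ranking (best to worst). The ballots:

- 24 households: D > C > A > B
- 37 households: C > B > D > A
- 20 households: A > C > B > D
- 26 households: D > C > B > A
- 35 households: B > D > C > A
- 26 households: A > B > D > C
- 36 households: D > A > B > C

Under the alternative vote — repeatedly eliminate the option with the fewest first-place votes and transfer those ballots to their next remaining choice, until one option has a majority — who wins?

D

Round 1: A 46, C 37, B 35, D 86. Eliminate B.
Round 2: A 46, C 37, D 121. D has a majority.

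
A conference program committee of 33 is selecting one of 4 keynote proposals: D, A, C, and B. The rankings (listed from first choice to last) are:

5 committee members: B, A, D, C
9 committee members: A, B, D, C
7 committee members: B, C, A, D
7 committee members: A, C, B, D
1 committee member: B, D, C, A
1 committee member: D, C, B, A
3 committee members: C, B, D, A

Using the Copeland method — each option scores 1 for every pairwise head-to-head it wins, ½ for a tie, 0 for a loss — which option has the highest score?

B

D: loses to A, C, and B → score 0.
A: beats D and C; loses to B → score 2.
C: beats D; loses to A and B → score 1.
B: beats D, A, and C → score 3.
B has the best pairwise record.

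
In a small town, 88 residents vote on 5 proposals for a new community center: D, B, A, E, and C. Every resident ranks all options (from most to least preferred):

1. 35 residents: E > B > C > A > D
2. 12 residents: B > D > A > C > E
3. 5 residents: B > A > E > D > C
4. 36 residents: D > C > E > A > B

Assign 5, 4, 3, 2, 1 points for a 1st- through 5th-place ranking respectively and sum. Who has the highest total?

D: 35·1 + 12·4 + 5·2 + 36·5 = 273
B: 35·4 + 12·5 + 5·5 + 36·1 = 261
A: 35·2 + 12·3 + 5·4 + 36·2 = 198
E: 35·5 + 12·1 + 5·3 + 36·3 = 310
C: 35·3 + 12·2 + 5·1 + 36·4 = 278
E has the highest Borda score (310).

E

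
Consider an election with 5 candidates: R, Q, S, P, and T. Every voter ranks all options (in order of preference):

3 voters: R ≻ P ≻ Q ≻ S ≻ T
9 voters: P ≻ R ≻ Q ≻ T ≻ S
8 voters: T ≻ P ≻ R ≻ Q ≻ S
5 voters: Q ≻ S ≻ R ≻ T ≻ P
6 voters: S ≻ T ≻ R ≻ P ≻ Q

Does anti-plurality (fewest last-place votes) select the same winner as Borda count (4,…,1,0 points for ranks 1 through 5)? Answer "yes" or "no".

Anti-plurality — last-place votes: R 0, Q 6, S 17, P 5, T 3. Winner: R.
Borda — scores: R 77, Q 52, S 42, P 75, T 64. Winner: R.
The two methods agree.

yes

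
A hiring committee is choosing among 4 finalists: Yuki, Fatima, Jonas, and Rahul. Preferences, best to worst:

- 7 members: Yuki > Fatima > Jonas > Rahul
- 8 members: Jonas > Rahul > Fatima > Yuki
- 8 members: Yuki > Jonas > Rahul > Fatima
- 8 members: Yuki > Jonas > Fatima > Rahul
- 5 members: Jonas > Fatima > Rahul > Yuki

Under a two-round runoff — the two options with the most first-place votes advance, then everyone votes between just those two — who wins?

Yuki

Round 1 first-place votes: Yuki 23, Fatima 0, Jonas 13, Rahul 0.
Yuki and Jonas advance.
Runoff: Yuki is preferred to Jonas by 23 voters; Jonas by 13.
Yuki wins the runoff.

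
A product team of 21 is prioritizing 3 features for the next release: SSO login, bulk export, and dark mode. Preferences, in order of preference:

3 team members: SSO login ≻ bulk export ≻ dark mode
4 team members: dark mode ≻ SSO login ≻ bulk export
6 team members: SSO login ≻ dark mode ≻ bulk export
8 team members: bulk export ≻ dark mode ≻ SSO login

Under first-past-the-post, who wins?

SSO login

First-place votes: SSO login 9, bulk export 8, dark mode 4.
SSO login has the most first-place votes.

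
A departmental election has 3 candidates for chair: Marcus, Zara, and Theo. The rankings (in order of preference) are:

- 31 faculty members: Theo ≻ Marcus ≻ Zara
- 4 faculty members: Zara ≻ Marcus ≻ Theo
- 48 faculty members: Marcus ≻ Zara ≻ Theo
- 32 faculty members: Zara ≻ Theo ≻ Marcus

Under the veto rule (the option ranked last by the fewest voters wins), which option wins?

Zara

Last-place votes: Marcus 32, Zara 31, Theo 52.
Zara is ranked last by the fewest voters, so Zara wins.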